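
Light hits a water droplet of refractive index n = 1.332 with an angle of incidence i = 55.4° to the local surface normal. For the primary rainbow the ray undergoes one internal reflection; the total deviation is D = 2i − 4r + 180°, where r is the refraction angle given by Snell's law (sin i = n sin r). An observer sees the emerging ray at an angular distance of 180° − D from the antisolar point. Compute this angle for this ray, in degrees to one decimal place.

sin r = sin 55.4° / 1.332 = 0.8231/1.332 = 0.6180; r = 38.17°.
D = 2·55.4° − 4·38.17° + 180° = 110.80° − 152.67° + 180° = 138.13°.
Angle from antisolar point = 180° − D = 41.87°.

41.9°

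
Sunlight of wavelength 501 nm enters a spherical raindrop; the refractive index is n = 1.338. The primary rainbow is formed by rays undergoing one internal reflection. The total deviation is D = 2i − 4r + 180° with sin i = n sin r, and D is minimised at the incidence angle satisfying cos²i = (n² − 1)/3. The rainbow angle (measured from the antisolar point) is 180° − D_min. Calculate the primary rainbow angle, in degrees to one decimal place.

41.4°

cos²i = (1.79024 − 1)/3 = 0.26341; i = arccos(0.51324) = 59.120°.
sin r = sin 59.120°/1.338 = 0.64144; r = 39.899°.
D_min = 2·59.120° − 4·39.899° + 180° = 138.643°.
Rainbow angle = 180° − D_min = 41.357°.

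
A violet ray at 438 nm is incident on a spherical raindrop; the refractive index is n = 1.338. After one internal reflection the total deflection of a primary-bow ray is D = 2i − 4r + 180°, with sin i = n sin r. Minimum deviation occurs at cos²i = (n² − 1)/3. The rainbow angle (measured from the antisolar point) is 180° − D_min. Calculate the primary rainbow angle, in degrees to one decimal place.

cos²i = (1.79024 − 1)/3 = 0.26341; i = arccos(0.51324) = 59.120°.
sin r = sin 59.120°/1.338 = 0.64144; r = 39.899°.
D_min = 2·59.120° − 4·39.899° + 180° = 138.643°.
Rainbow angle = 180° − D_min = 41.357°.

41.4°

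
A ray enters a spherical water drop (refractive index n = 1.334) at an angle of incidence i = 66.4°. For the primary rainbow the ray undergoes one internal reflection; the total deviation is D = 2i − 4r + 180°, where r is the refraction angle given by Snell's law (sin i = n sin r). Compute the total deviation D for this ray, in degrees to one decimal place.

139.3°

sin r = sin 66.4° / 1.334 = 0.9164/1.334 = 0.6869; r = 43.39°.
D = 2·66.4° − 4·43.39° + 180° = 132.80° − 173.55° + 180° = 139.25°.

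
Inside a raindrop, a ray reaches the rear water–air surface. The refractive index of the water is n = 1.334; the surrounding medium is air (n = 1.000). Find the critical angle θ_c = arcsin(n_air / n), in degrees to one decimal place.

sin θ_c = n_air / n = 1.000 / 1.334 = 0.7496.
θ_c = arcsin(0.7496) = 48.56°.

48.6°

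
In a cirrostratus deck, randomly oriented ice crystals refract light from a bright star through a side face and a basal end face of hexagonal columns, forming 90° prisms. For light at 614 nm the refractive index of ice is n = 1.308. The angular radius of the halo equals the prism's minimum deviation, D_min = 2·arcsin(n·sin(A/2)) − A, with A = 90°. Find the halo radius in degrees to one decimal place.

45.3°

n·sin(A/2) = 1.308 × sin 45° = 1.308 × 0.7071 = 0.9249.
D_min = 2·arcsin(0.9249) − 90° = 2 × 67.653° − 90° = 45.305°.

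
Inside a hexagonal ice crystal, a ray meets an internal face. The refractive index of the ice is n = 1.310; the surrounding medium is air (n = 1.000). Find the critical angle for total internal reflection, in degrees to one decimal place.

sin θ_c = n_air / n = 1.000 / 1.310 = 0.7634.
θ_c = arcsin(0.7634) = 49.76°.

49.8°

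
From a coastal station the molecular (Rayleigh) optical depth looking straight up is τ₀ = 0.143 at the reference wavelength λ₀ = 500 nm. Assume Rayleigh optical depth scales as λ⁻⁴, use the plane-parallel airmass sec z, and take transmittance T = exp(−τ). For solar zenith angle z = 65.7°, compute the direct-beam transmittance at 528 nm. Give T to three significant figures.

sec 65.7° = 2.4300.
τ = 0.143 × (500/528)⁴ × 2.4300 = 0.143 × 0.8042 × 2.4300 = 0.2794.
T = exp(−0.2794) = 0.7562.

0.756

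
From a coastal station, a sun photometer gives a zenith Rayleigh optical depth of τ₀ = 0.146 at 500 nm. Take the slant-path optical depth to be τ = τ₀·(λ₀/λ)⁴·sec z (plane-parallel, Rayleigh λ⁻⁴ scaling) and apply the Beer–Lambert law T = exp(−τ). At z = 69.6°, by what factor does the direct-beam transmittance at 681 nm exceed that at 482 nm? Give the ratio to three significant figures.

1.44

Airmass: sec 69.6° = 2.8688.
τ(681 nm) = 0.146 × (500/681)⁴ × 2.8688 = 0.146 × 0.2906 × 2.8688 = 0.1217.
τ(482 nm) = 0.146 × (500/482)⁴ × 2.8688 = 0.146 × 1.1580 × 2.8688 = 0.4850.
T(681)/T(482) = exp(τ_B − τ_A) = exp(0.3633) = 1.4381.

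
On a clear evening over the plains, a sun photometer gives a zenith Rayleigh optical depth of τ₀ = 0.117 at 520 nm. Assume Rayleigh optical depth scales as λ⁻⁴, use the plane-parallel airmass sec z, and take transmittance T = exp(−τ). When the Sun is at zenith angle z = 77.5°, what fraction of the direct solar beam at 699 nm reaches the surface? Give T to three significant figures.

0.847

sec 77.5° = 4.6202.
τ = 0.117 × (520/699)⁴ × 4.6202 = 0.117 × 0.3063 × 4.6202 = 0.1656.
T = exp(−0.1656) = 0.8474.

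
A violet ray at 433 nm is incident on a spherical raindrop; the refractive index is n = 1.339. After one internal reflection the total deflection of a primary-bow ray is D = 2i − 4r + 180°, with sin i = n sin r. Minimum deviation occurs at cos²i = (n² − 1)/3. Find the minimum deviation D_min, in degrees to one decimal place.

cos²i = (1.79292 − 1)/3 = 0.26431; i = arccos(0.51411) = 59.062°.
sin r = sin 59.062°/1.339 = 0.64057; r = 39.834°.
D_min = 2·59.062° − 4·39.834° + 180° = 138.786°.

138.8°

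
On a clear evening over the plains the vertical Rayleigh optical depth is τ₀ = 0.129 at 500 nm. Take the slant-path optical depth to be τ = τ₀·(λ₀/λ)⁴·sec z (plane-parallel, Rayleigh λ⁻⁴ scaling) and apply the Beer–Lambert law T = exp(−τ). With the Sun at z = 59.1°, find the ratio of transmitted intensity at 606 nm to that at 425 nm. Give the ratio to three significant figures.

Airmass: sec 59.1° = 1.9473.
τ(606 nm) = 0.129 × (500/606)⁴ × 1.9473 = 0.129 × 0.4634 × 1.9473 = 0.1164.
τ(425 nm) = 0.129 × (500/425)⁴ × 1.9473 = 0.129 × 1.9157 × 1.9473 = 0.4812.
T(606)/T(425) = exp(τ_B − τ_A) = exp(0.3648) = 1.4402.

1.44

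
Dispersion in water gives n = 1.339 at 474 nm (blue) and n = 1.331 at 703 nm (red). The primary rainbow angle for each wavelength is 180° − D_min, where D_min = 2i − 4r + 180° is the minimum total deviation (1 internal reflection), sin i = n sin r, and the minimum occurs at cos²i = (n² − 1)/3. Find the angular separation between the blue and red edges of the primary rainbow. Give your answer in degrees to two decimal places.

1.16°

At 474 nm (n = 1.339): cos²i = 0.26431 → i = 59.062°, r = 39.834°, D_min = 138.786°, rainbow angle = 41.214°.
At 703 nm (n = 1.331): cos²i = 0.25719 → i = 59.527°, r = 40.356°, D_min = 137.630°, rainbow angle = 42.370°.
Angular width = |41.214° − 42.370°| = 1.156°.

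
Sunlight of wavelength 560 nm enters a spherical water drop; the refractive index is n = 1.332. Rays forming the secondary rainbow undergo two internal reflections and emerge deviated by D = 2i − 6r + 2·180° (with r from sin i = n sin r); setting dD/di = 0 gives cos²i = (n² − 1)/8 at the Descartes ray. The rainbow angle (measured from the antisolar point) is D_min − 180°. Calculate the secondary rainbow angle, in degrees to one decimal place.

cos²i = (1.77422 − 1)/8 = 0.09678; i = arccos(0.31109) = 71.875°.
sin r = sin 71.875°/1.332 = 0.71350; r = 45.520°.
D_min = 2·71.875° − 6·45.520° + 360° = 230.628°.
Rainbow angle = D_min − 180° = 50.628°.

50.6°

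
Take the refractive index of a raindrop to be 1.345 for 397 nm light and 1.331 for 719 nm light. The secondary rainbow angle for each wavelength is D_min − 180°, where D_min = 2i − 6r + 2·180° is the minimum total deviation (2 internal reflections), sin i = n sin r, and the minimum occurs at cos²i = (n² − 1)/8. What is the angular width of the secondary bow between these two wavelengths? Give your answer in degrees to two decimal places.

3.62°

At 397 nm (n = 1.345): cos²i = 0.10113 → i = 71.458°, r = 44.821°, D_min = 233.987°, rainbow angle = 53.987°.
At 719 nm (n = 1.331): cos²i = 0.09645 → i = 71.907°, r = 45.575°, D_min = 230.365°, rainbow angle = 50.365°.
Angular width = |53.987° − 50.365°| = 3.622°.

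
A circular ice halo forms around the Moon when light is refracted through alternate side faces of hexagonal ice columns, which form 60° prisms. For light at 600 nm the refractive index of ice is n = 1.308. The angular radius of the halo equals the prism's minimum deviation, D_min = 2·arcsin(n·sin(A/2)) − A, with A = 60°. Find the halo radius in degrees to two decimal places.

n·sin(A/2) = 1.308 × sin 30° = 1.308 × 0.5000 = 0.6540.
D_min = 2·arcsin(0.6540) − 60° = 2 × 40.844° − 60° = 21.688°.

21.69°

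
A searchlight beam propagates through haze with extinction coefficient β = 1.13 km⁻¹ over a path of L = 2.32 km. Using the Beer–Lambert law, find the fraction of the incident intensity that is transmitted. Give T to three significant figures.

0.0727

τ = β·L = 1.13 × 2.32 = 2.6216.
T = exp(−2.6216) = 0.0727.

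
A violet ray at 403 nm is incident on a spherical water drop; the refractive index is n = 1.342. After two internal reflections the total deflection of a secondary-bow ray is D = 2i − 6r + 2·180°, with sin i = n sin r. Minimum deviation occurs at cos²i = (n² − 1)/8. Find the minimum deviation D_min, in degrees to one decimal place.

cos²i = (1.80096 − 1)/8 = 0.10012; i = arccos(0.31642) = 71.554°.
sin r = sin 71.554°/1.342 = 0.70687; r = 44.981°.
D_min = 2·71.554° − 6·44.981° + 360° = 233.222°.

233.2°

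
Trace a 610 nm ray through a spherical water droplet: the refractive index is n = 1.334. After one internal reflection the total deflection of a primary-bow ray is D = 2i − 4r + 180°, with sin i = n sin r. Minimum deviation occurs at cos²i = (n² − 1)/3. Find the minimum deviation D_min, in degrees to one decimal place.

138.1°

cos²i = (1.77956 − 1)/3 = 0.25985; i = arccos(0.50976) = 59.352°.
sin r = sin 59.352°/1.334 = 0.64492; r = 40.159°.
D_min = 2·59.352° − 4·40.159° + 180° = 138.067°.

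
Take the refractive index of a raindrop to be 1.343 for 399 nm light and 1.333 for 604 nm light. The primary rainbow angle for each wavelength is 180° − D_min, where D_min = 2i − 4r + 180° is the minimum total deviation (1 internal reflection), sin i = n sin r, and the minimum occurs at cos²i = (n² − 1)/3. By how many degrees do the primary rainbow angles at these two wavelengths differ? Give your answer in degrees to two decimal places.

1.43°

At 399 nm (n = 1.343): cos²i = 0.26788 → i = 58.830°, r = 39.577°, D_min = 139.354°, rainbow angle = 40.646°.
At 604 nm (n = 1.333): cos²i = 0.25896 → i = 59.410°, r = 40.225°, D_min = 137.922°, rainbow angle = 42.078°.
Angular width = |40.646° − 42.078°| = 1.432°.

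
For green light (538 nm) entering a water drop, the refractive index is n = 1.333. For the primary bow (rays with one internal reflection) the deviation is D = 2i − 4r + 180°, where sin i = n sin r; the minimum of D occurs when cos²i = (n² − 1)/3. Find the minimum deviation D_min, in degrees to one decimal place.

137.9°

cos²i = (1.77689 − 1)/3 = 0.25896; i = arccos(0.50888) = 59.410°.
sin r = sin 59.410°/1.333 = 0.64579; r = 40.225°.
D_min = 2·59.410° − 4·40.225° + 180° = 137.922°.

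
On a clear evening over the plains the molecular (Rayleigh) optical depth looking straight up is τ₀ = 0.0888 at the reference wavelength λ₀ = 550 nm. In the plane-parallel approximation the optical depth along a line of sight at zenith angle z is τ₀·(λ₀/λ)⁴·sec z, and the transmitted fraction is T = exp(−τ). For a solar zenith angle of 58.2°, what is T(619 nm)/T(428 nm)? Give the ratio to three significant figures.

1.43

Airmass: sec 58.2° = 1.8977.
τ(619 nm) = 0.0888 × (550/619)⁴ × 1.8977 = 0.0888 × 0.6233 × 1.8977 = 0.1050.
τ(428 nm) = 0.0888 × (550/428)⁴ × 1.8977 = 0.0888 × 2.7269 × 1.8977 = 0.4595.
T(619)/T(428) = exp(τ_B − τ_A) = exp(0.3545) = 1.4255.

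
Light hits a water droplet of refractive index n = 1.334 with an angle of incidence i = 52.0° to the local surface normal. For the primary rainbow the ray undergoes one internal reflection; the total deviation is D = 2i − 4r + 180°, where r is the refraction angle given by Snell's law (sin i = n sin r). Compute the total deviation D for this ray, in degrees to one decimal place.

sin r = sin 52.0° / 1.334 = 0.7880/1.334 = 0.5907; r = 36.21°.
D = 2·52.0° − 4·36.21° + 180° = 104.00° − 144.83° + 180° = 139.17°.

139.2°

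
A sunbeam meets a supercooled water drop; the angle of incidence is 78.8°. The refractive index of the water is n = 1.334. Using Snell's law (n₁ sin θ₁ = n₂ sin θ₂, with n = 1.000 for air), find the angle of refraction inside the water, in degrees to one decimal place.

47.3°

Snell: sin θ_r = sin θ_i / n = sin 78.8° / 1.334 = 0.9810 / 1.334 = 0.7353.
θ_r = arcsin(0.7353) = 47.34°.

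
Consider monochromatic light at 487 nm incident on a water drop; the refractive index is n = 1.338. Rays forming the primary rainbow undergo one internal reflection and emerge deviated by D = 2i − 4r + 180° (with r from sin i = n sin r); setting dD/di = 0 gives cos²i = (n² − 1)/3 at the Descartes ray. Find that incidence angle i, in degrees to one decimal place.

cos²i = (1.338² − 1)/3 = (1.79024 − 1)/3 = 0.26341.
cos i = 0.51324, so i = 59.120°.

59.1°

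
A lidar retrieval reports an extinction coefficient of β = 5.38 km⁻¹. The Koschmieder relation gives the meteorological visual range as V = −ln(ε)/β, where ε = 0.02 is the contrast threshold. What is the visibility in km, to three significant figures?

0.727 km

V = −ln(0.02) / 5.38 = 3.912 / 5.38 = 0.7271 km.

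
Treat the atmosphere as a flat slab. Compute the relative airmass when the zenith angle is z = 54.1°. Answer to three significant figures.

X = sec z = 1/cos 54.1° = 1/0.5864 = 1.7054.

1.71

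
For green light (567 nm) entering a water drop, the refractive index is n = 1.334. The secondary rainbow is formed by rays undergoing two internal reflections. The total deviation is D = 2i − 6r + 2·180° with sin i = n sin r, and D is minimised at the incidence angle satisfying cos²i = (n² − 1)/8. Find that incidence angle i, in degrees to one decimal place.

71.8°

cos²i = (1.334² − 1)/8 = (1.77956 − 1)/8 = 0.09744.
cos i = 0.31216, so i = 71.810°.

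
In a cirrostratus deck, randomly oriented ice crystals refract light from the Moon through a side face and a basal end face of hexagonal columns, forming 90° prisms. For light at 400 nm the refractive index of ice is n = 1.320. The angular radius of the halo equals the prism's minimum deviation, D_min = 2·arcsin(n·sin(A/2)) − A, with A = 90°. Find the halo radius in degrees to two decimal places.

n·sin(A/2) = 1.320 × sin 45° = 1.320 × 0.7071 = 0.9334.
D_min = 2·arcsin(0.9334) − 90° = 2 × 68.968° − 90° = 47.936°.

47.94°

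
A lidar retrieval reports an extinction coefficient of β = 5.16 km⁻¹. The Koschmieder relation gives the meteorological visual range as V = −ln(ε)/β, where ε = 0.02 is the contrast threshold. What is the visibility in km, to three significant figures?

0.758 km

V = −ln(0.02) / 5.16 = 3.912 / 5.16 = 0.7581 km.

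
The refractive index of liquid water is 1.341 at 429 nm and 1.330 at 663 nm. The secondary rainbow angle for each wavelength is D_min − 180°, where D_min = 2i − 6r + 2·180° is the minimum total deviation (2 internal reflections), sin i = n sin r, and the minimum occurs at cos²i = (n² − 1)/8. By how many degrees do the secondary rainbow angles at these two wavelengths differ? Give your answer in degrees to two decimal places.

2.86°

At 429 nm (n = 1.341): cos²i = 0.09979 → i = 71.586°, r = 45.034°, D_min = 232.966°, rainbow angle = 52.966°.
At 663 nm (n = 1.330): cos²i = 0.09611 → i = 71.940°, r = 45.630°, D_min = 230.101°, rainbow angle = 50.101°.
Angular width = |52.966° − 50.101°| = 2.865°.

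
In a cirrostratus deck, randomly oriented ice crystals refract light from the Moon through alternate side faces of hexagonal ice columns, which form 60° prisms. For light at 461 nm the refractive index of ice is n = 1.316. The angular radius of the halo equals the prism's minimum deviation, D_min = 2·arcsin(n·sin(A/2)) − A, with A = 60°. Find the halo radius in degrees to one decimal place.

n·sin(A/2) = 1.316 × sin 30° = 1.316 × 0.5000 = 0.6580.
D_min = 2·arcsin(0.6580) − 60° = 2 × 41.148° − 60° = 22.295°.

22.3°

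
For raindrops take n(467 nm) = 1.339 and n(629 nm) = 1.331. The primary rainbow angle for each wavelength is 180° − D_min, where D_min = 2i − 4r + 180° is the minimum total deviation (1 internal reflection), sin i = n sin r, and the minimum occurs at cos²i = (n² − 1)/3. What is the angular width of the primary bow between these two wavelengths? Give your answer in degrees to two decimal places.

At 467 nm (n = 1.339): cos²i = 0.26431 → i = 59.062°, r = 39.834°, D_min = 138.786°, rainbow angle = 41.214°.
At 629 nm (n = 1.331): cos²i = 0.25719 → i = 59.527°, r = 40.356°, D_min = 137.630°, rainbow angle = 42.370°.
Angular width = |41.214° − 42.370°| = 1.156°.

1.16°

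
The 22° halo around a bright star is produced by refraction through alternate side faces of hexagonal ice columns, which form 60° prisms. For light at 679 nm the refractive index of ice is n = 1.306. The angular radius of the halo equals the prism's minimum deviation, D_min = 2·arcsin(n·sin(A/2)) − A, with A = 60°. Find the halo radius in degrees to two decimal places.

21.54°

n·sin(A/2) = 1.306 × sin 30° = 1.306 × 0.5000 = 0.6530.
D_min = 2·arcsin(0.6530) − 60° = 2 × 40.768° − 60° = 21.536°.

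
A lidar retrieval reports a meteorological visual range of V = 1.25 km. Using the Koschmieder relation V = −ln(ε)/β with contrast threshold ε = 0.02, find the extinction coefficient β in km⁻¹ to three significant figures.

β = −ln(0.02) / V = 3.912 / 1.25 = 3.1296 km⁻¹.

3.13 km⁻¹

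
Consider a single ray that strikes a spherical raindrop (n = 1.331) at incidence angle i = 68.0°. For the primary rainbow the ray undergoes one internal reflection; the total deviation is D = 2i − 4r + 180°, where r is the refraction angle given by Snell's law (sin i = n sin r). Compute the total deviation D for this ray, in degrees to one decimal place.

139.4°

sin r = sin 68.0° / 1.331 = 0.9272/1.331 = 0.6966; r = 44.16°.
D = 2·68.0° − 4·44.16° + 180° = 136.00° − 176.62° + 180° = 139.38°.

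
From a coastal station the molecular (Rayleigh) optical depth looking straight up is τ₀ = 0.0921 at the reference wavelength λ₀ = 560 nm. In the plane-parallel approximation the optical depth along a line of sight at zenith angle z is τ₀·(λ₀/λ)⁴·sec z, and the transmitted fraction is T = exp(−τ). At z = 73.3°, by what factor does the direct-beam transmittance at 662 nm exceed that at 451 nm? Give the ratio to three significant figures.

Airmass: sec 73.3° = 3.4799.
τ(662 nm) = 0.0921 × (560/662)⁴ × 3.4799 = 0.0921 × 0.5121 × 3.4799 = 0.1641.
τ(451 nm) = 0.0921 × (560/451)⁴ × 3.4799 = 0.0921 × 2.3771 × 3.4799 = 0.7619.
T(662)/T(451) = exp(τ_B − τ_A) = exp(0.5977) = 1.8180.

1.82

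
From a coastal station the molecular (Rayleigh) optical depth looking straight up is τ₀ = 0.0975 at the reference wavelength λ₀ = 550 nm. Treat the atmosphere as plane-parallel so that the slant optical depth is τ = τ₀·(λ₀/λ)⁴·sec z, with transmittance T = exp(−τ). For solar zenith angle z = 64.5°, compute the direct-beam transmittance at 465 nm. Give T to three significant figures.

0.642

sec 64.5° = 2.3228.
τ = 0.0975 × (550/465)⁴ × 2.3228 = 0.0975 × 1.9572 × 2.3228 = 0.4433.
T = exp(−0.4433) = 0.6419.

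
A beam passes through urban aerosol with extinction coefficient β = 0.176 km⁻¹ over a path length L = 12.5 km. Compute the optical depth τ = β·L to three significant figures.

τ = β·L = 0.176 × 12.5 = 2.2000.

2.20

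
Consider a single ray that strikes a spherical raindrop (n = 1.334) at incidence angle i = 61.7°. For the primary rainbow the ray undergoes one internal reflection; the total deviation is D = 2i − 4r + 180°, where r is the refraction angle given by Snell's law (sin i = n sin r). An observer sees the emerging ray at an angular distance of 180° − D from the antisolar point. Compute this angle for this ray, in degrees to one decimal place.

sin r = sin 61.7° / 1.334 = 0.8805/1.334 = 0.6600; r = 41.30°.
D = 2·61.7° − 4·41.30° + 180° = 123.40° − 165.21° + 180° = 138.19°.
Angle from antisolar point = 180° − D = 41.81°.

41.8°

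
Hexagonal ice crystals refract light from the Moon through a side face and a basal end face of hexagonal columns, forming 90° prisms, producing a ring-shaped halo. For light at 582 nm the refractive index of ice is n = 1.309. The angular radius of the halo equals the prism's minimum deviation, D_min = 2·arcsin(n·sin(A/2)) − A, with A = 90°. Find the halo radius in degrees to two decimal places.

n·sin(A/2) = 1.309 × sin 45° = 1.309 × 0.7071 = 0.9256.
D_min = 2·arcsin(0.9256) − 90° = 2 × 67.759° − 90° = 45.519°.

45.52°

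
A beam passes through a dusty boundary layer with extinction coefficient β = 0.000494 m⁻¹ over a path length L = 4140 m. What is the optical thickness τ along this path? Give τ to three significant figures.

τ = β·L = 0.000494 × 4140 = 2.0452.

2.05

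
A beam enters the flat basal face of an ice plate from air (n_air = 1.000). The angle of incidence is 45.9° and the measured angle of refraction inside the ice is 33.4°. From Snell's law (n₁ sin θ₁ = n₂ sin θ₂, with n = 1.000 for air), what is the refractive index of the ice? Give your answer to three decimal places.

n = sin θ_i / sin θ_r = sin 45.9° / sin 33.4° = 0.7181 / 0.5505 = 1.3045.

1.305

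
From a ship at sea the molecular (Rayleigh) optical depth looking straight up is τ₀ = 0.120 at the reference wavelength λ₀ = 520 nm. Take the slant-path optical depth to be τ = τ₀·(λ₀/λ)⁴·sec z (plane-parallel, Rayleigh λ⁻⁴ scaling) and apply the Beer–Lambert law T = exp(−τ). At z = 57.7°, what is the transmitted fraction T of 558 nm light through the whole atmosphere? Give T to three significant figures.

0.844

sec 57.7° = 1.8714.
τ = 0.120 × (520/558)⁴ × 1.8714 = 0.120 × 0.7542 × 1.8714 = 0.1694.
T = exp(−0.1694) = 0.8442.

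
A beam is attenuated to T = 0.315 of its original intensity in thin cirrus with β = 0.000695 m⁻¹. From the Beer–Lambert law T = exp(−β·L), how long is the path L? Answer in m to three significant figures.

Beer–Lambert: T = exp(−βL) ⇒ L = −ln(T)/β = −ln(0.315)/0.000695 = 1.1552/0.000695 = 1662 m.

1660 m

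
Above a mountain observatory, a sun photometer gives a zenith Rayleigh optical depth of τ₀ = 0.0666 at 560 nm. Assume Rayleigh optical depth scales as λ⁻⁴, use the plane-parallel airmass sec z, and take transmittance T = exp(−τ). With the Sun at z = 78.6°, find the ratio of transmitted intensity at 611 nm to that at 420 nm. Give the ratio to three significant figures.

Airmass: sec 78.6° = 5.0593.
τ(611 nm) = 0.0666 × (560/611)⁴ × 5.0593 = 0.0666 × 0.7056 × 5.0593 = 0.2378.
τ(420 nm) = 0.0666 × (560/420)⁴ × 5.0593 = 0.0666 × 3.1605 × 5.0593 = 1.0649.
T(611)/T(420) = exp(τ_B − τ_A) = exp(0.8272) = 2.2868.

2.29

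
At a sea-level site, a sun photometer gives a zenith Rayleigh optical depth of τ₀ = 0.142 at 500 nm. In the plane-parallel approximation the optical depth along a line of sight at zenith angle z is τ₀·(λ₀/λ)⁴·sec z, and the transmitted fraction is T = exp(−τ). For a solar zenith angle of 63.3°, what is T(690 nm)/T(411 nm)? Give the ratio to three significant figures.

1.83

Airmass: sec 63.3° = 2.2256.
τ(690 nm) = 0.142 × (500/690)⁴ × 2.2256 = 0.142 × 0.2757 × 2.2256 = 0.0871.
τ(411 nm) = 0.142 × (500/411)⁴ × 2.2256 = 0.142 × 2.1903 × 2.2256 = 0.6922.
T(690)/T(411) = exp(τ_B − τ_A) = exp(0.6051) = 1.8314.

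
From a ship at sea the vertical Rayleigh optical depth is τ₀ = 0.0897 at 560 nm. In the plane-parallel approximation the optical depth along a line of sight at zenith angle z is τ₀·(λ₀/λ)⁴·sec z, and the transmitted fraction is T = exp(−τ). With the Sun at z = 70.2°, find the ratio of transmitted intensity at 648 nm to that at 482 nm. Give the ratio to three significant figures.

1.40

Airmass: sec 70.2° = 2.9521.
τ(648 nm) = 0.0897 × (560/648)⁴ × 2.9521 = 0.0897 × 0.5578 × 2.9521 = 0.1477.
τ(482 nm) = 0.0897 × (560/482)⁴ × 2.9521 = 0.0897 × 1.8221 × 2.9521 = 0.4825.
T(648)/T(482) = exp(τ_B − τ_A) = exp(0.3348) = 1.3977.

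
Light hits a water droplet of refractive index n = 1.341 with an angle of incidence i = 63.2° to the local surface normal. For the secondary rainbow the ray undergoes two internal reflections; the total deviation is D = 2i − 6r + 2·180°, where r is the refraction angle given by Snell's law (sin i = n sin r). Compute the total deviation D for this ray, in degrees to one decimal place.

sin r = sin 63.2° / 1.341 = 0.8926/1.341 = 0.6656; r = 41.73°.
D = 2·63.2° − 6·41.73° + 2·180° = 126.40° − 250.38° + 360° = 236.02°.

236.0°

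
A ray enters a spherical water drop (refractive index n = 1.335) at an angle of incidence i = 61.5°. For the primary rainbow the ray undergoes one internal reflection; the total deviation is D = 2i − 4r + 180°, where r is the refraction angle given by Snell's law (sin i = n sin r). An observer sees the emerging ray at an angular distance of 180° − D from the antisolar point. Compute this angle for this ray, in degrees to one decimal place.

41.7°

sin r = sin 61.5° / 1.335 = 0.8788/1.335 = 0.6583; r = 41.17°.
D = 2·61.5° − 4·41.17° + 180° = 123.00° − 164.68° + 180° = 138.32°.
Angle from antisolar point = 180° − D = 41.68°.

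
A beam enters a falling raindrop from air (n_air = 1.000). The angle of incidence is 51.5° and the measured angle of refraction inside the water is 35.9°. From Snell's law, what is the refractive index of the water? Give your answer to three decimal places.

1.335

n = sin θ_i / sin θ_r = sin 51.5° / sin 35.9° = 0.7826 / 0.5864 = 1.3347.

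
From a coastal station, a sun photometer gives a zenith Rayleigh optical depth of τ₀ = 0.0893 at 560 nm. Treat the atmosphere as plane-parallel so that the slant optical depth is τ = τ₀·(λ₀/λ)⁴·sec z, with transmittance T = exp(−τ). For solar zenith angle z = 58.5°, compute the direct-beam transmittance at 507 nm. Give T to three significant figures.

sec 58.5° = 1.9139.
τ = 0.0893 × (560/507)⁴ × 1.9139 = 0.0893 × 1.4884 × 1.9139 = 0.2544.
T = exp(−0.2544) = 0.7754.

0.775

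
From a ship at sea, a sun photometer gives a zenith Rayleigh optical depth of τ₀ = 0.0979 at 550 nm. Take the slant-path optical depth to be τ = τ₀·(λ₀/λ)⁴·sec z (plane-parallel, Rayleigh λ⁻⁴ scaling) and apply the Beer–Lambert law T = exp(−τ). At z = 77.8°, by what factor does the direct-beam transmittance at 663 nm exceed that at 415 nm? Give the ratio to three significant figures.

3.35

Airmass: sec 77.8° = 4.7321.
τ(663 nm) = 0.0979 × (550/663)⁴ × 4.7321 = 0.0979 × 0.4736 × 4.7321 = 0.2194.
τ(415 nm) = 0.0979 × (550/415)⁴ × 4.7321 = 0.0979 × 3.0850 × 4.7321 = 1.4292.
T(663)/T(415) = exp(τ_B − τ_A) = exp(1.2098) = 3.3528.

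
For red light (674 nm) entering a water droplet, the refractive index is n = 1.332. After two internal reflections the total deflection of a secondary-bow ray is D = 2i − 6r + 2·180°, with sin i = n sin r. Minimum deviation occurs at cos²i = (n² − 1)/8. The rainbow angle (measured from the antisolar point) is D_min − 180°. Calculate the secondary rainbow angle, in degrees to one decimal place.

50.6°

cos²i = (1.77422 − 1)/8 = 0.09678; i = arccos(0.31109) = 71.875°.
sin r = sin 71.875°/1.332 = 0.71350; r = 45.520°.
D_min = 2·71.875° − 6·45.520° + 360° = 230.628°.
Rainbow angle = D_min − 180° = 50.628°.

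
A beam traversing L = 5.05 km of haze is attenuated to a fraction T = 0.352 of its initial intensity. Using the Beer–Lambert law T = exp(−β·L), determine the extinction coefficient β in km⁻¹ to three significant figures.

Beer–Lambert: T = exp(−βL) ⇒ β = −ln(T)/L = −ln(0.352)/5.05 = 1.0441/5.05 = 0.2068 km⁻¹.

0.207 km⁻¹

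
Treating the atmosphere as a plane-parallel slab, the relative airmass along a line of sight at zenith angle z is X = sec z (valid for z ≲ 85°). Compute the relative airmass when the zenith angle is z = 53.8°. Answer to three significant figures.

X = sec z = 1/cos 53.8° = 1/0.5906 = 1.6932.

1.69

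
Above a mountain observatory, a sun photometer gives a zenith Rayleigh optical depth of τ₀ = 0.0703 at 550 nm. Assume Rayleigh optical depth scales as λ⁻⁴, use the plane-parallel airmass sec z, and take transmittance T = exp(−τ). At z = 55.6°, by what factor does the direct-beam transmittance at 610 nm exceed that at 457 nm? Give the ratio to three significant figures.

Airmass: sec 55.6° = 1.7700.
τ(610 nm) = 0.0703 × (550/610)⁴ × 1.7700 = 0.0703 × 0.6609 × 1.7700 = 0.0822.
τ(457 nm) = 0.0703 × (550/457)⁴ × 1.7700 = 0.0703 × 2.0979 × 1.7700 = 0.2610.
T(610)/T(457) = exp(τ_B − τ_A) = exp(0.1788) = 1.1958.

1.20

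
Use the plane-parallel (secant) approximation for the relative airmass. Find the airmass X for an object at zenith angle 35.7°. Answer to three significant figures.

1.23

X = sec z = 1/cos 35.7° = 1/0.8121 = 1.2314.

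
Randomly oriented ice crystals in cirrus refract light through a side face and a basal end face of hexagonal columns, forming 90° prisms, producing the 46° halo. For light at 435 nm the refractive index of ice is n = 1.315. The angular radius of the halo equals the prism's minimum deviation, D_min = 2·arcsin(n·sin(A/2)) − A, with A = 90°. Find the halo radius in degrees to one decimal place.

46.8°

n·sin(A/2) = 1.315 × sin 45° = 1.315 × 0.7071 = 0.9298.
D_min = 2·arcsin(0.9298) − 90° = 2 × 68.411° − 90° = 46.821°.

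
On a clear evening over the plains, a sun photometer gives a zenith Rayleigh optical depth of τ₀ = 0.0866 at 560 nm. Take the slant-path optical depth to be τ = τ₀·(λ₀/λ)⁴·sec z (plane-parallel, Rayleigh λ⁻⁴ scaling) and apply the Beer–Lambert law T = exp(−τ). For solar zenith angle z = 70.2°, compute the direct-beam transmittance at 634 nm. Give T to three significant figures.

0.856

sec 70.2° = 2.9521.
τ = 0.0866 × (560/634)⁴ × 2.9521 = 0.0866 × 0.6087 × 2.9521 = 0.1556.
T = exp(−0.1556) = 0.8559.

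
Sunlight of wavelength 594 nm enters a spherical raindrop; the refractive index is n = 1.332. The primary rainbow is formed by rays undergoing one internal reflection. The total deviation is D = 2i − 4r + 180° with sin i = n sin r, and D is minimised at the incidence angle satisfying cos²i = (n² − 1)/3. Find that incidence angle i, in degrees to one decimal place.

59.5°

cos²i = (1.332² − 1)/3 = (1.77422 − 1)/3 = 0.25807.
cos i = 0.50801, so i = 59.469°.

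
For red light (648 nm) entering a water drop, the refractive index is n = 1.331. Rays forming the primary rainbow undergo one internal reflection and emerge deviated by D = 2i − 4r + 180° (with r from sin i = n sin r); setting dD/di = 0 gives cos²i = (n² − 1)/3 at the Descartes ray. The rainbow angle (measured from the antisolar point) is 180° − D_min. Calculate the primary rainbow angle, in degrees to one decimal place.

cos²i = (1.77156 − 1)/3 = 0.25719; i = arccos(0.50714) = 59.527°.
sin r = sin 59.527°/1.331 = 0.64753; r = 40.356°.
D_min = 2·59.527° − 4·40.356° + 180° = 137.630°.
Rainbow angle = 180° − D_min = 42.370°.

42.4°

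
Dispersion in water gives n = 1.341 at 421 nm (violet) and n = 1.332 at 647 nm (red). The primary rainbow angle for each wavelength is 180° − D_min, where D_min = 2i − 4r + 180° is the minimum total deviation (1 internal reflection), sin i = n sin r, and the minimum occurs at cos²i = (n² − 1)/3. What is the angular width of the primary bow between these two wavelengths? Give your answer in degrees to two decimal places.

At 421 nm (n = 1.341): cos²i = 0.26609 → i = 58.946°, r = 39.705°, D_min = 139.071°, rainbow angle = 40.929°.
At 647 nm (n = 1.332): cos²i = 0.25807 → i = 59.469°, r = 40.290°, D_min = 137.776°, rainbow angle = 42.224°.
Angular width = |40.929° − 42.224°| = 1.295°.

1.29°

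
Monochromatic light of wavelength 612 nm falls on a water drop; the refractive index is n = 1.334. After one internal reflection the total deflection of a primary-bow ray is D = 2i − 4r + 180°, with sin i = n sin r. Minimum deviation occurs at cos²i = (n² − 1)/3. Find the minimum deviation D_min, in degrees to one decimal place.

138.1°

cos²i = (1.77956 − 1)/3 = 0.25985; i = arccos(0.50976) = 59.352°.
sin r = sin 59.352°/1.334 = 0.64492; r = 40.159°.
D_min = 2·59.352° − 4·40.159° + 180° = 138.067°.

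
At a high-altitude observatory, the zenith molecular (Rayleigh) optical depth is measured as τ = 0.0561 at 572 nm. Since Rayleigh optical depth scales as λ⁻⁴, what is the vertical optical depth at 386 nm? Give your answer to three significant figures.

0.271

τ(386 nm) = τ(572 nm) × (572/386)⁴ = 0.0561 × (1.4819)⁴ = 0.0561 × 4.8221 = 0.2705.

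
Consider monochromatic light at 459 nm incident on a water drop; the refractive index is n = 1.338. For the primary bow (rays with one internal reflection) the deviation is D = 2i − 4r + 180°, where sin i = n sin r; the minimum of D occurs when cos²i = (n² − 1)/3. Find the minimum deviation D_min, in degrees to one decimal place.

138.6°

cos²i = (1.79024 − 1)/3 = 0.26341; i = arccos(0.51324) = 59.120°.
sin r = sin 59.120°/1.338 = 0.64144; r = 39.899°.
D_min = 2·59.120° − 4·39.899° + 180° = 138.643°.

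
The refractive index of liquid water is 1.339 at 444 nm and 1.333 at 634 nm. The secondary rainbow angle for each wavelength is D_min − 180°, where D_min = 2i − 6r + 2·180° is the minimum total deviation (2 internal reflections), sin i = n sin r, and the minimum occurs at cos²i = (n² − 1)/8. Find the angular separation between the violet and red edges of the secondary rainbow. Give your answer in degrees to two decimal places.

1.56°

At 444 nm (n = 1.339): cos²i = 0.09912 → i = 71.650°, r = 45.141°, D_min = 232.451°, rainbow angle = 52.451°.
At 634 nm (n = 1.333): cos²i = 0.09711 → i = 71.843°, r = 45.466°, D_min = 230.891°, rainbow angle = 50.891°.
Angular width = |52.451° − 50.891°| = 1.560°.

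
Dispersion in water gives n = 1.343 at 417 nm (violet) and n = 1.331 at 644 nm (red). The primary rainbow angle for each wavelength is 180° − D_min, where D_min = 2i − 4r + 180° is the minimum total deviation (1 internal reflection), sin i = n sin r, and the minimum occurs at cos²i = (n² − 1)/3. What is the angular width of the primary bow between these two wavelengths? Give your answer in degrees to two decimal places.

1.72°

At 417 nm (n = 1.343): cos²i = 0.26788 → i = 58.830°, r = 39.577°, D_min = 139.354°, rainbow angle = 40.646°.
At 644 nm (n = 1.331): cos²i = 0.25719 → i = 59.527°, r = 40.356°, D_min = 137.630°, rainbow angle = 42.370°.
Angular width = |40.646° − 42.370°| = 1.724°.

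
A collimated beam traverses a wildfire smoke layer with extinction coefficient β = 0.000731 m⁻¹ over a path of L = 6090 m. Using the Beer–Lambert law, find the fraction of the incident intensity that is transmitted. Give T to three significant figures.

0.0117

τ = β·L = 0.000731 × 6090 = 4.4518.
T = exp(−4.4518) = 0.0117.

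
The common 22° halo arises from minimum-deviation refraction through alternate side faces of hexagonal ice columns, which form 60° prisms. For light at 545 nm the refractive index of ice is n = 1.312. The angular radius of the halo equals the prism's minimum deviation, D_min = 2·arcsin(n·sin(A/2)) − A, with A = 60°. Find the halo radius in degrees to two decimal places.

n·sin(A/2) = 1.312 × sin 30° = 1.312 × 0.5000 = 0.6560.
D_min = 2·arcsin(0.6560) − 60° = 2 × 40.996° − 60° = 21.991°.

21.99°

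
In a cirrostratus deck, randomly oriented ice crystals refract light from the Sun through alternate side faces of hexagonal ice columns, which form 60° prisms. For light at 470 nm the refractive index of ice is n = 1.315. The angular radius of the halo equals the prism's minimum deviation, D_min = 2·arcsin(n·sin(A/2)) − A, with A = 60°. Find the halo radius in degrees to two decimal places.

22.22°

n·sin(A/2) = 1.315 × sin 30° = 1.315 × 0.5000 = 0.6575.
D_min = 2·arcsin(0.6575) − 60° = 2 × 41.109° − 60° = 22.219°.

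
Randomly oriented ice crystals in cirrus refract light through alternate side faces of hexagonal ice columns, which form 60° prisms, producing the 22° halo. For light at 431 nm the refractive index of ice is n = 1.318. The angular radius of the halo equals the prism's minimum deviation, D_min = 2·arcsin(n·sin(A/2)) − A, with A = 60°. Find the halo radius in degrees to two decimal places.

22.45°

n·sin(A/2) = 1.318 × sin 30° = 1.318 × 0.5000 = 0.6590.
D_min = 2·arcsin(0.6590) − 60° = 2 × 41.224° − 60° = 22.447°.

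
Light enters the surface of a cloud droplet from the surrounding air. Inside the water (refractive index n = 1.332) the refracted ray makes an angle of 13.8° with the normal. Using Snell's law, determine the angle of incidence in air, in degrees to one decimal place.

Snell: sin θ_i = n · sin θ_r = 1.332 × sin 13.8° = 1.332 × 0.2385 = 0.3177.
θ_i = arcsin(0.3177) = 18.53°.

18.5°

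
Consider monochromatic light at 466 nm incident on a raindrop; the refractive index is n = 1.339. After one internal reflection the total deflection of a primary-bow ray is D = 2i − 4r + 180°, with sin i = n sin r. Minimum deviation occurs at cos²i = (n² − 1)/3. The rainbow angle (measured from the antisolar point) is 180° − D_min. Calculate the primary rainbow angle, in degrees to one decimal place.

41.2°

cos²i = (1.79292 − 1)/3 = 0.26431; i = arccos(0.51411) = 59.062°.
sin r = sin 59.062°/1.339 = 0.64057; r = 39.834°.
D_min = 2·59.062° − 4·39.834° + 180° = 138.786°.
Rainbow angle = 180° − D_min = 41.214°.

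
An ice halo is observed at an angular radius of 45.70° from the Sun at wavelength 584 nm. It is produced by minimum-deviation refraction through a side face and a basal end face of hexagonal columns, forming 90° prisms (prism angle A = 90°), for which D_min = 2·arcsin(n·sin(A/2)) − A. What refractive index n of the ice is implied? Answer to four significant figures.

Rearranging: n = sin((D_min + A)/2) / sin(A/2).
(D_min + A)/2 = (45.70° + 90°)/2 = 67.850°.
n = sin 67.850° / sin 45° = 0.9262 / 0.7071 = 1.3098.

1.310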